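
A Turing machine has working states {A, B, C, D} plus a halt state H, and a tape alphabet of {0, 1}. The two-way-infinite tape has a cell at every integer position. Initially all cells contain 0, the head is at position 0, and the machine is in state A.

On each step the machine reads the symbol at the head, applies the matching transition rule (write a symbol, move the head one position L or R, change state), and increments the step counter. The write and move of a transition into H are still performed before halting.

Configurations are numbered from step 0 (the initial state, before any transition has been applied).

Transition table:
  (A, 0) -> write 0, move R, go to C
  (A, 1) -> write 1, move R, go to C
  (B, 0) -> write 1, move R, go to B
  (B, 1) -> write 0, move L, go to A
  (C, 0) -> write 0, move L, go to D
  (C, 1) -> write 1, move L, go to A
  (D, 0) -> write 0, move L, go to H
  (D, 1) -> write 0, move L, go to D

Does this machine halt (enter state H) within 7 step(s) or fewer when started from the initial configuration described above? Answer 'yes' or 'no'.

Answer: yes

Derivation:
Step 1: in state A at pos 0, read 0 -> (A,0)->write 0,move R,goto C. Now: state=C, head=1, tape[-1..2]=0000 (head:   ^)
Step 2: in state C at pos 1, read 0 -> (C,0)->write 0,move L,goto D. Now: state=D, head=0, tape[-1..2]=0000 (head:  ^)
Step 3: in state D at pos 0, read 0 -> (D,0)->write 0,move L,goto H. Now: state=H, head=-1, tape[-2..2]=00000 (head:  ^)
State H reached at step 3; 3 <= 7 -> yes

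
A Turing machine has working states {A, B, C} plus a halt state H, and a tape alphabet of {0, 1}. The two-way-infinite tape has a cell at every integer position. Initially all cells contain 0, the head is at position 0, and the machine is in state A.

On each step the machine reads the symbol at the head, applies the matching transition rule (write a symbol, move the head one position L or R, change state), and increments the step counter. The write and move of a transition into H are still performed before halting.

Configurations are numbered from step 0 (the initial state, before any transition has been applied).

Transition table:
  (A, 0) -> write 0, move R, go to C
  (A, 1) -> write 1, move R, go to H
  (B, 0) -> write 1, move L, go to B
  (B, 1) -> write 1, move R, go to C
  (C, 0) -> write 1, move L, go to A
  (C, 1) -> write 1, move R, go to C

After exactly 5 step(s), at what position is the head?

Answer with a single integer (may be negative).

Step 1: in state A at pos 0, read 0 -> (A,0)->write 0,move R,goto C. Now: state=C, head=1, tape[-1..2]=0000 (head:   ^)
Step 2: in state C at pos 1, read 0 -> (C,0)->write 1,move L,goto A. Now: state=A, head=0, tape[-1..2]=0010 (head:  ^)
Step 3: in state A at pos 0, read 0 -> (A,0)->write 0,move R,goto C. Now: state=C, head=1, tape[-1..2]=0010 (head:   ^)
Step 4: in state C at pos 1, read 1 -> (C,1)->write 1,move R,goto C. Now: state=C, head=2, tape[-1..3]=00100 (head:    ^)
Step 5: in state C at pos 2, read 0 -> (C,0)->write 1,move L,goto A. Now: state=A, head=1, tape[-1..3]=00110 (head:   ^)

Answer: 1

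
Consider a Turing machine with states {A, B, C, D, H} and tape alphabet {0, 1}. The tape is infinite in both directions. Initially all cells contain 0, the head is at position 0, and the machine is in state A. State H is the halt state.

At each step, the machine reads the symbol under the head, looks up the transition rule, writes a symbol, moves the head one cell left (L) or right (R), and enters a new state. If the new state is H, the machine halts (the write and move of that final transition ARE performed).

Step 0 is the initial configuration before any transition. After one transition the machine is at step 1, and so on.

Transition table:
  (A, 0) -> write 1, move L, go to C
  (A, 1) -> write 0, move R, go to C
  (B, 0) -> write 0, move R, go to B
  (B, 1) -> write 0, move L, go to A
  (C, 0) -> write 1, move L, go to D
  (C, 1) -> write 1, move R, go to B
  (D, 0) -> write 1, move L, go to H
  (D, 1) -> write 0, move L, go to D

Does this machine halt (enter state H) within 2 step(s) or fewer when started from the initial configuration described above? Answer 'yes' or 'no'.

Answer: no

Derivation:
Step 1: in state A at pos 0, read 0 -> (A,0)->write 1,move L,goto C. Now: state=C, head=-1, tape[-2..1]=0010 (head:  ^)
Step 2: in state C at pos -1, read 0 -> (C,0)->write 1,move L,goto D. Now: state=D, head=-2, tape[-3..1]=00110 (head:  ^)
After 2 step(s): state = D (not H) -> not halted within 2 -> no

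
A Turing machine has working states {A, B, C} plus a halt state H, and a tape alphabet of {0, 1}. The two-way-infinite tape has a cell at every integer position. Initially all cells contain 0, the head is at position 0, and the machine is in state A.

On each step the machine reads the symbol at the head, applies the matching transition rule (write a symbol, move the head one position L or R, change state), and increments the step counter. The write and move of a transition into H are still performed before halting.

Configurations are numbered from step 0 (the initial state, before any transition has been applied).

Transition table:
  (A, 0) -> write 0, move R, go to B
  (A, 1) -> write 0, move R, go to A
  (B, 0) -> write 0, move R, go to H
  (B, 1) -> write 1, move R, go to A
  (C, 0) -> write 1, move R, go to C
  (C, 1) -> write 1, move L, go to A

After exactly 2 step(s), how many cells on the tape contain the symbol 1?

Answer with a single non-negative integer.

Answer: 0

Derivation:
Step 1: in state A at pos 0, read 0 -> (A,0)->write 0,move R,goto B. Now: state=B, head=1, tape[-1..2]=0000 (head:   ^)
Step 2: in state B at pos 1, read 0 -> (B,0)->write 0,move R,goto H. Now: state=H, head=2, tape[-1..3]=00000 (head:    ^)
No cell contains 1 after step 2 -> 0 cell(s)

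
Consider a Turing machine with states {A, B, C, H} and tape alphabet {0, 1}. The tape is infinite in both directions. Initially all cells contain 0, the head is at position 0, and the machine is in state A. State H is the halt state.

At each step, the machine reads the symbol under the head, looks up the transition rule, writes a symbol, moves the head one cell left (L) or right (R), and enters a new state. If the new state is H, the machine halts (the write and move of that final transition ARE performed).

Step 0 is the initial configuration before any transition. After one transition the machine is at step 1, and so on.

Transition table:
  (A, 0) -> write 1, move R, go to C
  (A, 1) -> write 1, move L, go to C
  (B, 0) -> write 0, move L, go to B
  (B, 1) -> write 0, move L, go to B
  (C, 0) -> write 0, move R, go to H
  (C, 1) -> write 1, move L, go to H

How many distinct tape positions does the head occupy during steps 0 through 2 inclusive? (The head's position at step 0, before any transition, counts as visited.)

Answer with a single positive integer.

Step 1: in state A at pos 0, read 0 -> (A,0)->write 1,move R,goto C. Now: state=C, head=1, tape[-1..2]=0100 (head:   ^)
Step 2: in state C at pos 1, read 0 -> (C,0)->write 0,move R,goto H. Now: state=H, head=2, tape[-1..3]=01000 (head:    ^)
Head positions at steps 0..2: starting at 0, distinct positions visited = {0, 1, 2} -> 3 position(s)

Answer: 3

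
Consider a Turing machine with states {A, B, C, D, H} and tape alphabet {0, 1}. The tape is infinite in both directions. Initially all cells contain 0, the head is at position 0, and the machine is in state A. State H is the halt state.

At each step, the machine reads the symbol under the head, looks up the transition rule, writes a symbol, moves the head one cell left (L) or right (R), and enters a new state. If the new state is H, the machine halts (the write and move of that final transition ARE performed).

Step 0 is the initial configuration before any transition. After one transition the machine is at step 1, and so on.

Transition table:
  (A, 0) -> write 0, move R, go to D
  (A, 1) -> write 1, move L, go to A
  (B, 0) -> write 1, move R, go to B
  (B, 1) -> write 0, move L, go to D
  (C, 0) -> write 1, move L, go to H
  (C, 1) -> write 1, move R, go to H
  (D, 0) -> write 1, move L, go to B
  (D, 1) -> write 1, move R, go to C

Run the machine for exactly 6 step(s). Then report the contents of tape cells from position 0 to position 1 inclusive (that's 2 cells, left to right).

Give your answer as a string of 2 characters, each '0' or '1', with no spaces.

Step 1: in state A at pos 0, read 0 -> (A,0)->write 0,move R,goto D. Now: state=D, head=1, tape[-1..2]=0000 (head:   ^)
Step 2: in state D at pos 1, read 0 -> (D,0)->write 1,move L,goto B. Now: state=B, head=0, tape[-1..2]=0010 (head:  ^)
Step 3: in state B at pos 0, read 0 -> (B,0)->write 1,move R,goto B. Now: state=B, head=1, tape[-1..2]=0110 (head:   ^)
Step 4: in state B at pos 1, read 1 -> (B,1)->write 0,move L,goto D. Now: state=D, head=0, tape[-1..2]=0100 (head:  ^)
Step 5: in state D at pos 0, read 1 -> (D,1)->write 1,move R,goto C. Now: state=C, head=1, tape[-1..2]=0100 (head:   ^)
Step 6: in state C at pos 1, read 0 -> (C,0)->write 1,move L,goto H. Now: state=H, head=0, tape[-1..2]=0110 (head:  ^)

Answer: 11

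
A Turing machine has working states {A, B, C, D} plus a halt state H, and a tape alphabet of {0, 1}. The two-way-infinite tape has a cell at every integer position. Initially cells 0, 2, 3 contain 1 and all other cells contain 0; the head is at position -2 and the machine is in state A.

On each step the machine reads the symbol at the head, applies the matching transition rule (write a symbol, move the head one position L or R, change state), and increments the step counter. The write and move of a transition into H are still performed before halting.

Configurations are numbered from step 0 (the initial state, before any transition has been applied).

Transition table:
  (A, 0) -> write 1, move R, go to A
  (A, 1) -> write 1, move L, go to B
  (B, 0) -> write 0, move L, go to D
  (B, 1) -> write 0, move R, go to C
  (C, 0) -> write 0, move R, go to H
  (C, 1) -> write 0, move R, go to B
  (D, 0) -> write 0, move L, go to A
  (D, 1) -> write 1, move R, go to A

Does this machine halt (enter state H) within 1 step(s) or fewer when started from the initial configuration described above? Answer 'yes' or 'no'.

Step 1: in state A at pos -2, read 0 -> (A,0)->write 1,move R,goto A. Now: state=A, head=-1, tape[-3..4]=01010110 (head:   ^)
After 1 step(s): state = A (not H) -> not halted within 1 -> no

Answer: no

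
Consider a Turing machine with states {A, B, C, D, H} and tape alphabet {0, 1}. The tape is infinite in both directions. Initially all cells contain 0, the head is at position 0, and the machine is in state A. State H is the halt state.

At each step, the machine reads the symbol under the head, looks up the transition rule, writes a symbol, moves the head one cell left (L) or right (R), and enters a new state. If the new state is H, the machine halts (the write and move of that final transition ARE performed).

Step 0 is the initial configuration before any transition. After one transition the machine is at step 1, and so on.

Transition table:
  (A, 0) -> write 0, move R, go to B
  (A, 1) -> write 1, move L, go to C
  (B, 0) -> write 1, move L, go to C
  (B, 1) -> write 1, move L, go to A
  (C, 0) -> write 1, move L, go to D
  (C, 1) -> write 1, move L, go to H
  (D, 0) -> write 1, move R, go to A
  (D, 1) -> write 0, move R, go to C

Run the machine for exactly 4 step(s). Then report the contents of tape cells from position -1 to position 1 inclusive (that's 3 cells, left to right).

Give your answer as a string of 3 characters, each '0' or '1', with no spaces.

Answer: 111

Derivation:
Step 1: in state A at pos 0, read 0 -> (A,0)->write 0,move R,goto B. Now: state=B, head=1, tape[-1..2]=0000 (head:   ^)
Step 2: in state B at pos 1, read 0 -> (B,0)->write 1,move L,goto C. Now: state=C, head=0, tape[-1..2]=0010 (head:  ^)
Step 3: in state C at pos 0, read 0 -> (C,0)->write 1,move L,goto D. Now: state=D, head=-1, tape[-2..2]=00110 (head:  ^)
Step 4: in state D at pos -1, read 0 -> (D,0)->write 1,move R,goto A. Now: state=A, head=0, tape[-2..2]=01110 (head:   ^)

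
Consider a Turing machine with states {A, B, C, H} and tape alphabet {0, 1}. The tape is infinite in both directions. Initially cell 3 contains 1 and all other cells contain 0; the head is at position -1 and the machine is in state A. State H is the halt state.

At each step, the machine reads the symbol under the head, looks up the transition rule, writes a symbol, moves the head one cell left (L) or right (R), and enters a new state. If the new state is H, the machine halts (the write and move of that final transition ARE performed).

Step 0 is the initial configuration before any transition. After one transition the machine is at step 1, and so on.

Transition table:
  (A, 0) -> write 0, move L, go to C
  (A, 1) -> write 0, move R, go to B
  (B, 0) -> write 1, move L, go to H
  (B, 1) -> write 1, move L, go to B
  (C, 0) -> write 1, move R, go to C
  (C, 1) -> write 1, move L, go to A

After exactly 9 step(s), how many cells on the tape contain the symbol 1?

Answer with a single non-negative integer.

Answer: 5

Derivation:
Step 1: in state A at pos -1, read 0 -> (A,0)->write 0,move L,goto C. Now: state=C, head=-2, tape[-3..4]=00000010 (head:  ^)
Step 2: in state C at pos -2, read 0 -> (C,0)->write 1,move R,goto C. Now: state=C, head=-1, tape[-3..4]=01000010 (head:   ^)
Step 3: in state C at pos -1, read 0 -> (C,0)->write 1,move R,goto C. Now: state=C, head=0, tape[-3..4]=01100010 (head:    ^)
Step 4: in state C at pos 0, read 0 -> (C,0)->write 1,move R,goto C. Now: state=C, head=1, tape[-3..4]=01110010 (head:     ^)
Step 5: in state C at pos 1, read 0 -> (C,0)->write 1,move R,goto C. Now: state=C, head=2, tape[-3..4]=01111010 (head:      ^)
Step 6: in state C at pos 2, read 0 -> (C,0)->write 1,move R,goto C. Now: state=C, head=3, tape[-3..4]=01111110 (head:       ^)
Step 7: in state C at pos 3, read 1 -> (C,1)->write 1,move L,goto A. Now: state=A, head=2, tape[-3..4]=01111110 (head:      ^)
Step 8: in state A at pos 2, read 1 -> (A,1)->write 0,move R,goto B. Now: state=B, head=3, tape[-3..4]=01111010 (head:       ^)
Step 9: in state B at pos 3, read 1 -> (B,1)->write 1,move L,goto B. Now: state=B, head=2, tape[-3..4]=01111010 (head:      ^)
Cells containing 1 after step 9: {-2, -1, 0, 1, 3} -> 5 cell(s)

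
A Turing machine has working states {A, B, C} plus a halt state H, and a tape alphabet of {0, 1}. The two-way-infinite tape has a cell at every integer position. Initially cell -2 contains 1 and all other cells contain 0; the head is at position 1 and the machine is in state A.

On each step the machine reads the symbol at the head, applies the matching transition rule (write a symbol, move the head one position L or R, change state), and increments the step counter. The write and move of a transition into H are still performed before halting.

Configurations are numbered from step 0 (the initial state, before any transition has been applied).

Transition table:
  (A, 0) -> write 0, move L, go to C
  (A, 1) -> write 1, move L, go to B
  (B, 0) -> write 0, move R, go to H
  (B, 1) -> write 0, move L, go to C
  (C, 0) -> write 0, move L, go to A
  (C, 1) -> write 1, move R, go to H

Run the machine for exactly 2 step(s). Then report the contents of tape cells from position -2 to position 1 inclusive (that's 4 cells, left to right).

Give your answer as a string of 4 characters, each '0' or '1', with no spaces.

Answer: 1000

Derivation:
Step 1: in state A at pos 1, read 0 -> (A,0)->write 0,move L,goto C. Now: state=C, head=0, tape[-3..2]=010000 (head:    ^)
Step 2: in state C at pos 0, read 0 -> (C,0)->write 0,move L,goto A. Now: state=A, head=-1, tape[-3..2]=010000 (head:   ^)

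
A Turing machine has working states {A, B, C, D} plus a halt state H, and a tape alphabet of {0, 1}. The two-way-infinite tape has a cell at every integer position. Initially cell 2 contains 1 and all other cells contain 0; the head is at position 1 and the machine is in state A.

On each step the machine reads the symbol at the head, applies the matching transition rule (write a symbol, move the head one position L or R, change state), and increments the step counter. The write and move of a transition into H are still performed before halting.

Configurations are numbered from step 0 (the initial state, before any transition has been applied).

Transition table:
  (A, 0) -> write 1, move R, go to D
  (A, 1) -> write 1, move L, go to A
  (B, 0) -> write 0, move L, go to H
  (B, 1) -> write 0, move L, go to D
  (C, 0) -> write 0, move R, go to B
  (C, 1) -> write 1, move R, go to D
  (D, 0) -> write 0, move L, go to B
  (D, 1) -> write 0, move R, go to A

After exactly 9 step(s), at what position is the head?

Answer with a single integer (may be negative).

Step 1: in state A at pos 1, read 0 -> (A,0)->write 1,move R,goto D. Now: state=D, head=2, tape[0..3]=0110 (head:   ^)
Step 2: in state D at pos 2, read 1 -> (D,1)->write 0,move R,goto A. Now: state=A, head=3, tape[0..4]=01000 (head:    ^)
Step 3: in state A at pos 3, read 0 -> (A,0)->write 1,move R,goto D. Now: state=D, head=4, tape[0..5]=010100 (head:     ^)
Step 4: in state D at pos 4, read 0 -> (D,0)->write 0,move L,goto B. Now: state=B, head=3, tape[0..5]=010100 (head:    ^)
Step 5: in state B at pos 3, read 1 -> (B,1)->write 0,move L,goto D. Now: state=D, head=2, tape[0..5]=010000 (head:   ^)
Step 6: in state D at pos 2, read 0 -> (D,0)->write 0,move L,goto B. Now: state=B, head=1, tape[0..5]=010000 (head:  ^)
Step 7: in state B at pos 1, read 1 -> (B,1)->write 0,move L,goto D. Now: state=D, head=0, tape[-1..5]=0000000 (head:  ^)
Step 8: in state D at pos 0, read 0 -> (D,0)->write 0,move L,goto B. Now: state=B, head=-1, tape[-2..5]=00000000 (head:  ^)
Step 9: in state B at pos -1, read 0 -> (B,0)->write 0,move L,goto H. Now: state=H, head=-2, tape[-3..5]=000000000 (head:  ^)

Answer: -2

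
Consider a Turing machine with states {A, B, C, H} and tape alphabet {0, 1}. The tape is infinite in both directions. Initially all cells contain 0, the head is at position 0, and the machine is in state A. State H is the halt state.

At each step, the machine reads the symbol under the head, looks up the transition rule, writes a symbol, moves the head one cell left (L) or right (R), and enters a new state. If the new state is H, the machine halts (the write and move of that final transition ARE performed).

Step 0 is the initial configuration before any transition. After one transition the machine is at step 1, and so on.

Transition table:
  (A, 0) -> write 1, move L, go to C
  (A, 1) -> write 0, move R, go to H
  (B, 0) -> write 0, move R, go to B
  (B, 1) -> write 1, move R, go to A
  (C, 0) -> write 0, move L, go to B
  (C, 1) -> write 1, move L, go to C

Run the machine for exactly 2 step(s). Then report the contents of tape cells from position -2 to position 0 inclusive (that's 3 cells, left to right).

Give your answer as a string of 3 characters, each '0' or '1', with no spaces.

Answer: 001

Derivation:
Step 1: in state A at pos 0, read 0 -> (A,0)->write 1,move L,goto C. Now: state=C, head=-1, tape[-2..1]=0010 (head:  ^)
Step 2: in state C at pos -1, read 0 -> (C,0)->write 0,move L,goto B. Now: state=B, head=-2, tape[-3..1]=00010 (head:  ^)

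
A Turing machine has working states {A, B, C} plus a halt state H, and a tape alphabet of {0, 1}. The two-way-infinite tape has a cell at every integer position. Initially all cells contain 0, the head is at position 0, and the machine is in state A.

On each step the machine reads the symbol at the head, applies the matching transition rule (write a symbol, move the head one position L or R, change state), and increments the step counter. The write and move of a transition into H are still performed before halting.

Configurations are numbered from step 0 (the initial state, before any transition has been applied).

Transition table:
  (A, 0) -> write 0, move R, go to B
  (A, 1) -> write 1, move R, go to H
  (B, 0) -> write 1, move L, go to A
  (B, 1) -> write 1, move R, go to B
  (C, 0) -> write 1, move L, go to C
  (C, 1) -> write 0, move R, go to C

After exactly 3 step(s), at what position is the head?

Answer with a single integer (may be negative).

Step 1: in state A at pos 0, read 0 -> (A,0)->write 0,move R,goto B. Now: state=B, head=1, tape[-1..2]=0000 (head:   ^)
Step 2: in state B at pos 1, read 0 -> (B,0)->write 1,move L,goto A. Now: state=A, head=0, tape[-1..2]=0010 (head:  ^)
Step 3: in state A at pos 0, read 0 -> (A,0)->write 0,move R,goto B. Now: state=B, head=1, tape[-1..2]=0010 (head:   ^)

Answer: 1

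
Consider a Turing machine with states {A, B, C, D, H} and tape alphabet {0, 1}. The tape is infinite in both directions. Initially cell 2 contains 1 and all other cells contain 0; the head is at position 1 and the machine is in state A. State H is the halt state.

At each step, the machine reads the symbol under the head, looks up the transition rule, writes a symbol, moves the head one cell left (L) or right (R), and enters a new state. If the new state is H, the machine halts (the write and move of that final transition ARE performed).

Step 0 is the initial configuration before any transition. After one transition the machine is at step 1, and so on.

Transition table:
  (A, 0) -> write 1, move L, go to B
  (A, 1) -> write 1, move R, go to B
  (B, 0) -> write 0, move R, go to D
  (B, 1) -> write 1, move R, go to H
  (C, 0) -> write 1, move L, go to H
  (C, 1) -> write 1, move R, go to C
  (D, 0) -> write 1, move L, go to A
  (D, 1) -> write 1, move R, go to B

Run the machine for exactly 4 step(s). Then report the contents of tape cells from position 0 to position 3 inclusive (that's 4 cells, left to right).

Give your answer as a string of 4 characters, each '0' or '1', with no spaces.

Step 1: in state A at pos 1, read 0 -> (A,0)->write 1,move L,goto B. Now: state=B, head=0, tape[-1..3]=00110 (head:  ^)
Step 2: in state B at pos 0, read 0 -> (B,0)->write 0,move R,goto D. Now: state=D, head=1, tape[-1..3]=00110 (head:   ^)
Step 3: in state D at pos 1, read 1 -> (D,1)->write 1,move R,goto B. Now: state=B, head=2, tape[-1..3]=00110 (head:    ^)
Step 4: in state B at pos 2, read 1 -> (B,1)->write 1,move R,goto H. Now: state=H, head=3, tape[-1..4]=001100 (head:     ^)

Answer: 0110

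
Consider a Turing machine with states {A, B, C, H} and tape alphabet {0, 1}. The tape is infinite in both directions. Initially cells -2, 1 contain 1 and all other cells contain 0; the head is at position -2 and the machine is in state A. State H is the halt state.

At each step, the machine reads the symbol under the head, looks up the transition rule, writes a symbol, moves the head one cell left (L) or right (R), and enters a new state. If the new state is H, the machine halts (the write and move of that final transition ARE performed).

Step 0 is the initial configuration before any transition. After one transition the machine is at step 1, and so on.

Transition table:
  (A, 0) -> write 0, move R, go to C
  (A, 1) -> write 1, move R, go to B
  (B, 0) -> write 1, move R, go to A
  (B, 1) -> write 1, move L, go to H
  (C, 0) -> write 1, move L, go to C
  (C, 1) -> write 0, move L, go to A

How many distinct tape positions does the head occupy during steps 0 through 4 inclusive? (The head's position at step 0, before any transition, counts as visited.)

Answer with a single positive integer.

Answer: 4

Derivation:
Step 1: in state A at pos -2, read 1 -> (A,1)->write 1,move R,goto B. Now: state=B, head=-1, tape[-3..2]=010010 (head:   ^)
Step 2: in state B at pos -1, read 0 -> (B,0)->write 1,move R,goto A. Now: state=A, head=0, tape[-3..2]=011010 (head:    ^)
Step 3: in state A at pos 0, read 0 -> (A,0)->write 0,move R,goto C. Now: state=C, head=1, tape[-3..2]=011010 (head:     ^)
Step 4: in state C at pos 1, read 1 -> (C,1)->write 0,move L,goto A. Now: state=A, head=0, tape[-3..2]=011000 (head:    ^)
Head positions at steps 0..4: starting at -2, distinct positions visited = {-2, -1, 0, 1} -> 4 position(s)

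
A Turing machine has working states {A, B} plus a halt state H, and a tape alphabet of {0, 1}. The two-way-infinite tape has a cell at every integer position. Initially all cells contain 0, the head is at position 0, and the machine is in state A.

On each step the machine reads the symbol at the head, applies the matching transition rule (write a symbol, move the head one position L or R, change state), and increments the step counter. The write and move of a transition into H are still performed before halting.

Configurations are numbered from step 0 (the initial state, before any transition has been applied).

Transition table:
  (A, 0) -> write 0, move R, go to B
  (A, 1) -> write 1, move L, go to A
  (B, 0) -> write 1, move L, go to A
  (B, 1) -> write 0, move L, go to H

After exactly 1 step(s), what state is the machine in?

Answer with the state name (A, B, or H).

Step 1: in state A at pos 0, read 0 -> (A,0)->write 0,move R,goto B. Now: state=B, head=1, tape[-1..2]=0000 (head:   ^)

Answer: B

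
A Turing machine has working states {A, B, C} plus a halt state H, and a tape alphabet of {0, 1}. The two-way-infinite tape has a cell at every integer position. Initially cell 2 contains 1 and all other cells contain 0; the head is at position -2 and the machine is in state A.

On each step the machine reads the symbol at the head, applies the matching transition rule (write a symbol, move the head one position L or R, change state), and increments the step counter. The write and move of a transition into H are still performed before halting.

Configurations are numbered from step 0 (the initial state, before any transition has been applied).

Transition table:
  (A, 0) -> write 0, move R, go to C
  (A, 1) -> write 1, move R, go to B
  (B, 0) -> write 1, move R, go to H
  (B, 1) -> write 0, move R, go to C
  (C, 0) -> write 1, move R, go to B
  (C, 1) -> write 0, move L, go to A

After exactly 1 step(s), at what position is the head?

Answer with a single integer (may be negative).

Answer: -1

Derivation:
Step 1: in state A at pos -2, read 0 -> (A,0)->write 0,move R,goto C. Now: state=C, head=-1, tape[-3..3]=0000010 (head:   ^)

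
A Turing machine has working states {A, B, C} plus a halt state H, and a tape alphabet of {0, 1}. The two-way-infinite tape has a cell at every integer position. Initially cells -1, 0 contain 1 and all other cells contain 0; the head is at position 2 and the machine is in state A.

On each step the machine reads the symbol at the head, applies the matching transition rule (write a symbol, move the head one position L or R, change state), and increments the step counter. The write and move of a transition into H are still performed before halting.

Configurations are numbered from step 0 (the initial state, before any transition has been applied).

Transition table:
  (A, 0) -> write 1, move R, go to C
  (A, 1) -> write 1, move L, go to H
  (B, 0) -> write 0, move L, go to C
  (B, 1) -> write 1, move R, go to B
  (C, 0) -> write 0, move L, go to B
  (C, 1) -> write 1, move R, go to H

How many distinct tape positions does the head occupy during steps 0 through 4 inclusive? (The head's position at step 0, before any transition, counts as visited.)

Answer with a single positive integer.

Step 1: in state A at pos 2, read 0 -> (A,0)->write 1,move R,goto C. Now: state=C, head=3, tape[-2..4]=0110100 (head:      ^)
Step 2: in state C at pos 3, read 0 -> (C,0)->write 0,move L,goto B. Now: state=B, head=2, tape[-2..4]=0110100 (head:     ^)
Step 3: in state B at pos 2, read 1 -> (B,1)->write 1,move R,goto B. Now: state=B, head=3, tape[-2..4]=0110100 (head:      ^)
Step 4: in state B at pos 3, read 0 -> (B,0)->write 0,move L,goto C. Now: state=C, head=2, tape[-2..4]=0110100 (head:     ^)
Head positions at steps 0..4: starting at 2, distinct positions visited = {2, 3} -> 2 position(s)

Answer: 2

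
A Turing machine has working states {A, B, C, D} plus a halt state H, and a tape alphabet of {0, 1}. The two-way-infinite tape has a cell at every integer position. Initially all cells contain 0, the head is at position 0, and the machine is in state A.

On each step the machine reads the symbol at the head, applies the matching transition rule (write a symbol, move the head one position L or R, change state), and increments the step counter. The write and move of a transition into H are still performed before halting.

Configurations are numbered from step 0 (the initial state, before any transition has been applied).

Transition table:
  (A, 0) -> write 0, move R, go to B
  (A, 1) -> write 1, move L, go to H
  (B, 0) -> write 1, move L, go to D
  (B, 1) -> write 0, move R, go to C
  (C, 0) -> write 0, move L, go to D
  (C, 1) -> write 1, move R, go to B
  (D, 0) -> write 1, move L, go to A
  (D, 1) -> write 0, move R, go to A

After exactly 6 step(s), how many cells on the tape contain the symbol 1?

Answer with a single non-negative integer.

Step 1: in state A at pos 0, read 0 -> (A,0)->write 0,move R,goto B. Now: state=B, head=1, tape[-1..2]=0000 (head:   ^)
Step 2: in state B at pos 1, read 0 -> (B,0)->write 1,move L,goto D. Now: state=D, head=0, tape[-1..2]=0010 (head:  ^)
Step 3: in state D at pos 0, read 0 -> (D,0)->write 1,move L,goto A. Now: state=A, head=-1, tape[-2..2]=00110 (head:  ^)
Step 4: in state A at pos -1, read 0 -> (A,0)->write 0,move R,goto B. Now: state=B, head=0, tape[-2..2]=00110 (head:   ^)
Step 5: in state B at pos 0, read 1 -> (B,1)->write 0,move R,goto C. Now: state=C, head=1, tape[-2..2]=00010 (head:    ^)
Step 6: in state C at pos 1, read 1 -> (C,1)->write 1,move R,goto B. Now: state=B, head=2, tape[-2..3]=000100 (head:     ^)
Cells containing 1 after step 6: {1} -> 1 cell(s)

Answer: 1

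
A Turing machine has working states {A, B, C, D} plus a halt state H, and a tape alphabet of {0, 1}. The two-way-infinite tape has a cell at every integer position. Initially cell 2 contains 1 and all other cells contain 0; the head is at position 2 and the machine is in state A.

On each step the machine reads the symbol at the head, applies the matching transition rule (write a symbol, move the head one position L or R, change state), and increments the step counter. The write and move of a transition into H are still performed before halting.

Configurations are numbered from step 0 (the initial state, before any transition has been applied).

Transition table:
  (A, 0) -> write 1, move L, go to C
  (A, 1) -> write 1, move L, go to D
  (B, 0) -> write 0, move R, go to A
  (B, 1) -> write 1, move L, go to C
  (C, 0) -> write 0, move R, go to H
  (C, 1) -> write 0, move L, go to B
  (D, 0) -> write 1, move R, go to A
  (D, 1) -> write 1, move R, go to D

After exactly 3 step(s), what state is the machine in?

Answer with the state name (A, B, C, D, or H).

Answer: D

Derivation:
Step 1: in state A at pos 2, read 1 -> (A,1)->write 1,move L,goto D. Now: state=D, head=1, tape[0..3]=0010 (head:  ^)
Step 2: in state D at pos 1, read 0 -> (D,0)->write 1,move R,goto A. Now: state=A, head=2, tape[0..3]=0110 (head:   ^)
Step 3: in state A at pos 2, read 1 -> (A,1)->write 1,move L,goto D. Now: state=D, head=1, tape[0..3]=0110 (head:  ^)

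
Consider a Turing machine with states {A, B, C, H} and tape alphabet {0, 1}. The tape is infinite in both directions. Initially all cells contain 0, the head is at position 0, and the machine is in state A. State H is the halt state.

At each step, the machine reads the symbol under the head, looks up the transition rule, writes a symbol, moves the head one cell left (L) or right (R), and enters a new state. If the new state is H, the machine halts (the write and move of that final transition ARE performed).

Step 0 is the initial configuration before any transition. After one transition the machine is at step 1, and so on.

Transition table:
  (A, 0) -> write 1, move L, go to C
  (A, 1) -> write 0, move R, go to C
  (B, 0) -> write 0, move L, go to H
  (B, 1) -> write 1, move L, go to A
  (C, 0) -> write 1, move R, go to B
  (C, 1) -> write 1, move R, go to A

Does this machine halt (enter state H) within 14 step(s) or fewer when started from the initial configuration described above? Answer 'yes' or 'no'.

Step 1: in state A at pos 0, read 0 -> (A,0)->write 1,move L,goto C. Now: state=C, head=-1, tape[-2..1]=0010 (head:  ^)
Step 2: in state C at pos -1, read 0 -> (C,0)->write 1,move R,goto B. Now: state=B, head=0, tape[-2..1]=0110 (head:   ^)
Step 3: in state B at pos 0, read 1 -> (B,1)->write 1,move L,goto A. Now: state=A, head=-1, tape[-2..1]=0110 (head:  ^)
Step 4: in state A at pos -1, read 1 -> (A,1)->write 0,move R,goto C. Now: state=C, head=0, tape[-2..1]=0010 (head:   ^)
Step 5: in state C at pos 0, read 1 -> (C,1)->write 1,move R,goto A. Now: state=A, head=1, tape[-2..2]=00100 (head:    ^)
Step 6: in state A at pos 1, read 0 -> (A,0)->write 1,move L,goto C. Now: state=C, head=0, tape[-2..2]=00110 (head:   ^)
Step 7: in state C at pos 0, read 1 -> (C,1)->write 1,move R,goto A. Now: state=A, head=1, tape[-2..2]=00110 (head:    ^)
Step 8: in state A at pos 1, read 1 -> (A,1)->write 0,move R,goto C. Now: state=C, head=2, tape[-2..3]=001000 (head:     ^)
Step 9: in state C at pos 2, read 0 -> (C,0)->write 1,move R,goto B. Now: state=B, head=3, tape[-2..4]=0010100 (head:      ^)
Step 10: in state B at pos 3, read 0 -> (B,0)->write 0,move L,goto H. Now: state=H, head=2, tape[-2..4]=0010100 (head:     ^)
State H reached at step 10; 10 <= 14 -> yes

Answer: yes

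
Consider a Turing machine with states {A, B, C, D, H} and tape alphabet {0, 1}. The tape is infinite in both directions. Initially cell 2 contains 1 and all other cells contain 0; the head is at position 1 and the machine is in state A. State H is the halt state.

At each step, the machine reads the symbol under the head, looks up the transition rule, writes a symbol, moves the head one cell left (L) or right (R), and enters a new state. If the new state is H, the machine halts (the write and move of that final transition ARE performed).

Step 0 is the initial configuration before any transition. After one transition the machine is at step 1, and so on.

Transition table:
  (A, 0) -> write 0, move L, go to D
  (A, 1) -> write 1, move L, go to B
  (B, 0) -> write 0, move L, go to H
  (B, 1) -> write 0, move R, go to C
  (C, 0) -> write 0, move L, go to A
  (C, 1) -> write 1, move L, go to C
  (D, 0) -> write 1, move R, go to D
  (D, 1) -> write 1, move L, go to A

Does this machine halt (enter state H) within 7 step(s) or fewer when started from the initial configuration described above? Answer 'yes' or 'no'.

Answer: no

Derivation:
Step 1: in state A at pos 1, read 0 -> (A,0)->write 0,move L,goto D. Now: state=D, head=0, tape[-1..3]=00010 (head:  ^)
Step 2: in state D at pos 0, read 0 -> (D,0)->write 1,move R,goto D. Now: state=D, head=1, tape[-1..3]=01010 (head:   ^)
Step 3: in state D at pos 1, read 0 -> (D,0)->write 1,move R,goto D. Now: state=D, head=2, tape[-1..3]=01110 (head:    ^)
Step 4: in state D at pos 2, read 1 -> (D,1)->write 1,move L,goto A. Now: state=A, head=1, tape[-1..3]=01110 (head:   ^)
Step 5: in state A at pos 1, read 1 -> (A,1)->write 1,move L,goto B. Now: state=B, head=0, tape[-1..3]=01110 (head:  ^)
Step 6: in state B at pos 0, read 1 -> (B,1)->write 0,move R,goto C. Now: state=C, head=1, tape[-1..3]=00110 (head:   ^)
Step 7: in state C at pos 1, read 1 -> (C,1)->write 1,move L,goto C. Now: state=C, head=0, tape[-1..3]=00110 (head:  ^)
After 7 step(s): state = C (not H) -> not halted within 7 -> no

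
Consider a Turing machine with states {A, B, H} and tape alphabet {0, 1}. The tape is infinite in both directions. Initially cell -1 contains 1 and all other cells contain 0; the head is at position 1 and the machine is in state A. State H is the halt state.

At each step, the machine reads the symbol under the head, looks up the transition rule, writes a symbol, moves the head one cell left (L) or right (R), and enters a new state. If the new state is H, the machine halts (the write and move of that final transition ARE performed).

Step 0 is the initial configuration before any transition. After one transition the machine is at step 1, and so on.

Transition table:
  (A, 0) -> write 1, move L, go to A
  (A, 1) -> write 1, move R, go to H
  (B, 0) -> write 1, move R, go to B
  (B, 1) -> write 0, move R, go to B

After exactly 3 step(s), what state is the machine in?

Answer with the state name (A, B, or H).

Answer: H

Derivation:
Step 1: in state A at pos 1, read 0 -> (A,0)->write 1,move L,goto A. Now: state=A, head=0, tape[-2..2]=01010 (head:   ^)
Step 2: in state A at pos 0, read 0 -> (A,0)->write 1,move L,goto A. Now: state=A, head=-1, tape[-2..2]=01110 (head:  ^)
Step 3: in state A at pos -1, read 1 -> (A,1)->write 1,move R,goto H. Now: state=H, head=0, tape[-2..2]=01110 (head:   ^)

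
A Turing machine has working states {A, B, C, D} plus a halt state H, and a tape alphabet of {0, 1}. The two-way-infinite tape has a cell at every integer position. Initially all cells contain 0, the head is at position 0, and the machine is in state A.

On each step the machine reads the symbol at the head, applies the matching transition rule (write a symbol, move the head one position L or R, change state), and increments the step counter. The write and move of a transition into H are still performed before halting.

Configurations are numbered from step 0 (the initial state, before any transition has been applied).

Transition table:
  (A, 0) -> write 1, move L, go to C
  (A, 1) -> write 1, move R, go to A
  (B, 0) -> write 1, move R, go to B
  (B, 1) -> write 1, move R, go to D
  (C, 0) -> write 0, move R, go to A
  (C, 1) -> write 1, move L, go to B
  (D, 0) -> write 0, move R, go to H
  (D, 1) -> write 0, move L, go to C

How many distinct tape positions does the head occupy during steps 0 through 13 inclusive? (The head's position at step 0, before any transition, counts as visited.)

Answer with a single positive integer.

Answer: 4

Derivation:
Step 1: in state A at pos 0, read 0 -> (A,0)->write 1,move L,goto C. Now: state=C, head=-1, tape[-2..1]=0010 (head:  ^)
Step 2: in state C at pos -1, read 0 -> (C,0)->write 0,move R,goto A. Now: state=A, head=0, tape[-2..1]=0010 (head:   ^)
Step 3: in state A at pos 0, read 1 -> (A,1)->write 1,move R,goto A. Now: state=A, head=1, tape[-2..2]=00100 (head:    ^)
Step 4: in state A at pos 1, read 0 -> (A,0)->write 1,move L,goto C. Now: state=C, head=0, tape[-2..2]=00110 (head:   ^)
Step 5: in state C at pos 0, read 1 -> (C,1)->write 1,move L,goto B. Now: state=B, head=-1, tape[-2..2]=00110 (head:  ^)
Step 6: in state B at pos -1, read 0 -> (B,0)->write 1,move R,goto B. Now: state=B, head=0, tape[-2..2]=01110 (head:   ^)
Step 7: in state B at pos 0, read 1 -> (B,1)->write 1,move R,goto D. Now: state=D, head=1, tape[-2..2]=01110 (head:    ^)
Step 8: in state D at pos 1, read 1 -> (D,1)->write 0,move L,goto C. Now: state=C, head=0, tape[-2..2]=01100 (head:   ^)
Step 9: in state C at pos 0, read 1 -> (C,1)->write 1,move L,goto B. Now: state=B, head=-1, tape[-2..2]=01100 (head:  ^)
Step 10: in state B at pos -1, read 1 -> (B,1)->write 1,move R,goto D. Now: state=D, head=0, tape[-2..2]=01100 (head:   ^)
Step 11: in state D at pos 0, read 1 -> (D,1)->write 0,move L,goto C. Now: state=C, head=-1, tape[-2..2]=01000 (head:  ^)
Step 12: in state C at pos -1, read 1 -> (C,1)->write 1,move L,goto B. Now: state=B, head=-2, tape[-3..2]=001000 (head:  ^)
Step 13: in state B at pos -2, read 0 -> (B,0)->write 1,move R,goto B. Now: state=B, head=-1, tape[-3..2]=011000 (head:   ^)
Head positions at steps 0..13: starting at 0, distinct positions visited = {-2, -1, 0, 1} -> 4 position(s)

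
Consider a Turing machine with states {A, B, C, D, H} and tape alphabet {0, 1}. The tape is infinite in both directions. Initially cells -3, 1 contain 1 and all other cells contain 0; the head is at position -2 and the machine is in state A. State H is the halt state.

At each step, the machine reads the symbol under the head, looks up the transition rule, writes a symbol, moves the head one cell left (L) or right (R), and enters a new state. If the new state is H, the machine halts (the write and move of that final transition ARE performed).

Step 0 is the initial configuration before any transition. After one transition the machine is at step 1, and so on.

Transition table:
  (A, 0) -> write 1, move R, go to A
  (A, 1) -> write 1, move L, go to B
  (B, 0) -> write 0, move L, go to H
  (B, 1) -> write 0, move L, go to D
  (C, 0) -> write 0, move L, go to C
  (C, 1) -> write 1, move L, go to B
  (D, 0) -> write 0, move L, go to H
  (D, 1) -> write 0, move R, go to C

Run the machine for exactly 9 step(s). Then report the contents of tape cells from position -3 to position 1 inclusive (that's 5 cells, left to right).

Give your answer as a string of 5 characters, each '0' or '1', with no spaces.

Answer: 11001

Derivation:
Step 1: in state A at pos -2, read 0 -> (A,0)->write 1,move R,goto A. Now: state=A, head=-1, tape[-4..2]=0110010 (head:    ^)
Step 2: in state A at pos -1, read 0 -> (A,0)->write 1,move R,goto A. Now: state=A, head=0, tape[-4..2]=0111010 (head:     ^)
Step 3: in state A at pos 0, read 0 -> (A,0)->write 1,move R,goto A. Now: state=A, head=1, tape[-4..2]=0111110 (head:      ^)
Step 4: in state A at pos 1, read 1 -> (A,1)->write 1,move L,goto B. Now: state=B, head=0, tape[-4..2]=0111110 (head:     ^)
Step 5: in state B at pos 0, read 1 -> (B,1)->write 0,move L,goto D. Now: state=D, head=-1, tape[-4..2]=0111010 (head:    ^)
Step 6: in state D at pos -1, read 1 -> (D,1)->write 0,move R,goto C. Now: state=C, head=0, tape[-4..2]=0110010 (head:     ^)
Step 7: in state C at pos 0, read 0 -> (C,0)->write 0,move L,goto C. Now: state=C, head=-1, tape[-4..2]=0110010 (head:    ^)
Step 8: in state C at pos -1, read 0 -> (C,0)->write 0,move L,goto C. Now: state=C, head=-2, tape[-4..2]=0110010 (head:   ^)
Step 9: in state C at pos -2, read 1 -> (C,1)->write 1,move L,goto B. Now: state=B, head=-3, tape[-4..2]=0110010 (head:  ^)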